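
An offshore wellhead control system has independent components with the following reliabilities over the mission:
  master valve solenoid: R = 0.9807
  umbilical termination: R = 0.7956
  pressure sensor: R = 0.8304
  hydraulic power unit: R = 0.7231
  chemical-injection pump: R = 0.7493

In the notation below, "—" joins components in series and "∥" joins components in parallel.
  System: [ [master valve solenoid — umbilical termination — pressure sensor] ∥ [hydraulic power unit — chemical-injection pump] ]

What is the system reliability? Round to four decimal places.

0.8387

Series (master valve solenoid, umbilical termination, and pressure sensor): 0.980700 × 0.795600 × 0.830400 = 0.647915
Series (hydraulic power unit and chemical-injection pump): 0.723100 × 0.749300 = 0.541819
Parallel ([0.647915] and [0.541819]): 1 − (1 − 0.647915)(1 − 0.541819) = 0.8387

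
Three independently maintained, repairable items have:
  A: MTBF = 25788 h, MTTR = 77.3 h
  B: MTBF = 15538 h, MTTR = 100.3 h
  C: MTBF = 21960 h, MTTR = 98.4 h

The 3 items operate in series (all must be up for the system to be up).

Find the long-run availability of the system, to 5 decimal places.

0.98620

A(A) = MTBF/(MTBF+MTTR) = 25788/(25788+77.3) = 0.997011
A(B) = MTBF/(MTBF+MTTR) = 15538/(15538+100.3) = 0.993586
A(C) = MTBF/(MTBF+MTTR) = 21960/(21960+98.4) = 0.995539
Series availability: 0.997011 × 0.993586 × 0.995539 = 0.98620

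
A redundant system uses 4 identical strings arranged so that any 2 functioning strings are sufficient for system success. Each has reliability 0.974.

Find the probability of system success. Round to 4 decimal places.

0.9999

R = Σ_{i=2}^{4} C(4,i) p^i (1−p)^{4−i} with p = 0.974
C(4,2)·0.974^2·0.026^2 = 0.003848
C(4,3)·0.974^3·0.026^1 = 0.096097
C(4,4)·0.974^4·0.026^0 = 0.899986
Sum = 0.9999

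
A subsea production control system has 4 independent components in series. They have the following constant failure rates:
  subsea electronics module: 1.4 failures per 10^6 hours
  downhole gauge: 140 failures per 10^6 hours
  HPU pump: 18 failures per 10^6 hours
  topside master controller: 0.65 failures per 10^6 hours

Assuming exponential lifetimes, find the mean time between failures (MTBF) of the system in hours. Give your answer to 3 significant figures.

Series of exponential components: λ_sys = Σ λ_i
λ_sys = 0.0000014 + 0.00014 + 0.000018 + 0.00000065 = 1.6005e-04 /h
MTBF = 1 / λ_sys = 6250 h

6250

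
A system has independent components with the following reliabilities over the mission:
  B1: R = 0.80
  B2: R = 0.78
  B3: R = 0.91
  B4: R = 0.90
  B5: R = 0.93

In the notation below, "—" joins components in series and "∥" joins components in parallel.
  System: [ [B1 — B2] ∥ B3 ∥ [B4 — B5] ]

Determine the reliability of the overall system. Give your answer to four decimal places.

0.9945

Series (B1 and B2): 0.800000 × 0.780000 = 0.624000
Series (B4 and B5): 0.900000 × 0.930000 = 0.837000
Parallel ([0.624000], B3, and [0.837000]): 1 − (1 − 0.624000)(1 − 0.910000)(1 − 0.837000) = 0.9945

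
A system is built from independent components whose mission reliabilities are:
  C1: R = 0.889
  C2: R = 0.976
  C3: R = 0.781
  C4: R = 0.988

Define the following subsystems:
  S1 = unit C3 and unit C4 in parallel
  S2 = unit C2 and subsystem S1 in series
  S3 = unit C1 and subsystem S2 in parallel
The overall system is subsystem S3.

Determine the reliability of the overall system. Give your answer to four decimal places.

Parallel (C3 and C4): 1 − (1 − 0.781000)(1 − 0.988000) = 0.997372
Series (C2 and [0.997372]): 0.976000 × 0.997372 = 0.973435
Parallel (C1 and [0.973435]): 1 − (1 − 0.889000)(1 − 0.973435) = 0.9971

0.9971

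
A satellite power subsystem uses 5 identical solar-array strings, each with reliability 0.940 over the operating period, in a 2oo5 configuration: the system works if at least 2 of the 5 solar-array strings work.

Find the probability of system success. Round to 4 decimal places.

0.9999

R = Σ_{i=2}^{5} C(5,i) p^i (1−p)^{5−i} with p = 0.940
C(5,2)·0.940^2·0.060^3 = 0.001909
C(5,3)·0.940^3·0.060^2 = 0.029901
C(5,4)·0.940^4·0.060^1 = 0.234225
C(5,5)·0.940^5·0.060^0 = 0.733904
Sum = 0.9999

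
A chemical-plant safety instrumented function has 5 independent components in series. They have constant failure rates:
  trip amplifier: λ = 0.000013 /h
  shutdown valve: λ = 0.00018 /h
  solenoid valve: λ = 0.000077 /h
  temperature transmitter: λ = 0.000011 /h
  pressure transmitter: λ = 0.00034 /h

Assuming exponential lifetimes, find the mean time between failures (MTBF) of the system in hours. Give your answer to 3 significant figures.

1610

Series of exponential components: λ_sys = Σ λ_i
λ_sys = 0.000013 + 0.00018 + 0.000077 + 0.000011 + 0.00034 = 6.2100e-04 /h
MTBF = 1 / λ_sys = 1610 h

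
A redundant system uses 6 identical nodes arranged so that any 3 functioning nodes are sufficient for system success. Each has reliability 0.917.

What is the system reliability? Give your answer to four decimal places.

0.9994

R = Σ_{i=3}^{6} C(6,i) p^i (1−p)^{6−i} with p = 0.917
C(6,3)·0.917^3·0.083^3 = 0.008818
C(6,4)·0.917^4·0.083^2 = 0.073068
C(6,5)·0.917^5·0.083^1 = 0.322906
C(6,6)·0.917^6·0.083^0 = 0.594588
Sum = 0.9994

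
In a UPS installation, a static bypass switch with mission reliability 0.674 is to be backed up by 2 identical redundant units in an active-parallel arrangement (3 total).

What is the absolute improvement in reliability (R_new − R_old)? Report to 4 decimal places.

R_before = 0.674
R_after = 1 − (1 − 0.674)^3 = 0.9654
ΔR = 0.9654 − 0.674 = 0.2914

0.2914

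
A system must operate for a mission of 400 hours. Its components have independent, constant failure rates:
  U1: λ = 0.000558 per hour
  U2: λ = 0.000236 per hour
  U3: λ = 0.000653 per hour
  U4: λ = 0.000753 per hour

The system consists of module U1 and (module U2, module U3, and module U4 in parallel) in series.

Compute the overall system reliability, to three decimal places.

0.796

R(U1) = exp(−0.000558 × 400) = 0.79995
R(U2) = exp(−0.000236 × 400) = 0.90992
R(U3) = exp(−0.000653 × 400) = 0.77013
R(U4) = exp(−0.000753 × 400) = 0.73993
Parallel (U2, U3, and U4): 1 − (1 − 0.90992)(1 − 0.77013)(1 − 0.73993) = 0.99461
Series (U1 and [0.99461]): 0.79995 × 0.99461 = 0.796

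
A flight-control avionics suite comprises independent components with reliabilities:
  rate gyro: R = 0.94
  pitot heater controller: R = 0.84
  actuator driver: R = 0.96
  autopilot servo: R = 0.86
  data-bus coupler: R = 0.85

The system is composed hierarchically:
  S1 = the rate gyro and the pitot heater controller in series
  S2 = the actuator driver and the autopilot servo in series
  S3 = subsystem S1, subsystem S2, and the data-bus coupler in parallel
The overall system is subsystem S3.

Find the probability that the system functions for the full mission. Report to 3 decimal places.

Series (rate gyro and pitot heater controller): 0.94000 × 0.84000 = 0.78960
Series (actuator driver and autopilot servo): 0.96000 × 0.86000 = 0.82560
Parallel ([0.78960], [0.82560], and data-bus coupler): 1 − (1 − 0.78960)(1 − 0.82560)(1 − 0.85000) = 0.994

0.994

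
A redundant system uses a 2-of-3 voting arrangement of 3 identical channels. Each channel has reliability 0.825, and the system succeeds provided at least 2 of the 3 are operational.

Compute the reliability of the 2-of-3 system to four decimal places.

R = Σ_{i=2}^{3} C(3,i) p^i (1−p)^{3−i} with p = 0.825
C(3,2)·0.825^2·0.175^1 = 0.357328
C(3,3)·0.825^3·0.175^0 = 0.561516
Sum = 0.9188

0.9188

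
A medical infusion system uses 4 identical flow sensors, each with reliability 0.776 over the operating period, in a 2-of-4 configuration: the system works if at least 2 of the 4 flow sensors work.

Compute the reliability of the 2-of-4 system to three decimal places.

0.963

R = Σ_{i=2}^{4} C(4,i) p^i (1−p)^{4−i} with p = 0.776
C(4,2)·0.776^2·0.224^2 = 0.18129
C(4,3)·0.776^3·0.224^1 = 0.41869
C(4,4)·0.776^4·0.224^0 = 0.36262
Sum = 0.963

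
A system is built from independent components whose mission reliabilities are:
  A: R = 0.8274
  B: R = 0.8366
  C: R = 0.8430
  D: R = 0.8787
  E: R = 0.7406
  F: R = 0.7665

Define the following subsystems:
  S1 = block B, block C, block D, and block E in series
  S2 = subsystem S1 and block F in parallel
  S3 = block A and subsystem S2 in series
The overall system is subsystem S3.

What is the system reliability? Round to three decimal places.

0.723

Series (B, C, D, and E): 0.83660 × 0.84300 × 0.87870 × 0.74060 = 0.45895
Parallel ([0.45895] and F): 1 − (1 − 0.45895)(1 − 0.76650) = 0.87366
Series (A and [0.87366]): 0.82740 × 0.87366 = 0.723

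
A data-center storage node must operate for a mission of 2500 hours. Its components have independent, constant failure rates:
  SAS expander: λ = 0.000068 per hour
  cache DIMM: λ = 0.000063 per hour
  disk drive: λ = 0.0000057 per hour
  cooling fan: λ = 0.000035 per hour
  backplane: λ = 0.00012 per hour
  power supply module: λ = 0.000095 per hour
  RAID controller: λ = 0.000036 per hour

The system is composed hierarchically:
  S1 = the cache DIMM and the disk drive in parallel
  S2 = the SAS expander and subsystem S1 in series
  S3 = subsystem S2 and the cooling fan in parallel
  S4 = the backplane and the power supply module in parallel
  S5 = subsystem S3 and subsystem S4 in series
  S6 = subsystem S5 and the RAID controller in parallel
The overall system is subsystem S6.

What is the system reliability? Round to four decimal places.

0.9942

R(SAS expander) = exp(−0.000068 × 2500) = 0.843665
R(cache DIMM) = exp(−0.000063 × 2500) = 0.854277
R(disk drive) = exp(−0.0000057 × 2500) = 0.985851
R(cooling fan) = exp(−0.000035 × 2500) = 0.916219
R(backplane) = exp(−0.00012 × 2500) = 0.740818
R(power supply module) = exp(−0.000095 × 2500) = 0.788597
R(RAID controller) = exp(−0.000036 × 2500) = 0.913931
Parallel (cache DIMM and disk drive): 1 − (1 − 0.854277)(1 − 0.985851) = 0.997938
Series (SAS expander and [0.997938]): 0.843665 × 0.997938 = 0.841925
Parallel ([0.841925] and cooling fan): 1 − (1 − 0.841925)(1 − 0.916219) = 0.986756
Parallel (backplane and power supply module): 1 − (1 − 0.740818)(1 − 0.788597) = 0.945208
Series ([0.986756] and [0.945208]): 0.986756 × 0.945208 = 0.932690
Parallel ([0.932690] and RAID controller): 1 − (1 − 0.932690)(1 − 0.913931) = 0.9942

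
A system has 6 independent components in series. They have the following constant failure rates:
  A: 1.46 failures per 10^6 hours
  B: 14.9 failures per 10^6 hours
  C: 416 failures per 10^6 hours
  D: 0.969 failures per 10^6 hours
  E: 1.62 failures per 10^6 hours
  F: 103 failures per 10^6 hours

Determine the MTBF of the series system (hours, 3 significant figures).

1860

Series of exponential components: λ_sys = Σ λ_i
λ_sys = 0.00000146 + 0.0000149 + 0.000416 + 0.000000969 + 0.00000162 + 0.000103 = 5.3795e-04 /h
MTBF = 1 / λ_sys = 1860 h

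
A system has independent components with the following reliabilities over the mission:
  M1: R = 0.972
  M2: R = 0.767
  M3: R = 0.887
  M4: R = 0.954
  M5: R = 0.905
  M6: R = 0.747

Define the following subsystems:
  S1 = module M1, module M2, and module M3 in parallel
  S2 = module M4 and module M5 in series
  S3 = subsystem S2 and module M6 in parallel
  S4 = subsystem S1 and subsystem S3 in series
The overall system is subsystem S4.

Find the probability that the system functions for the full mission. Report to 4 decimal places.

Parallel (M1, M2, and M3): 1 − (1 − 0.972000)(1 − 0.767000)(1 − 0.887000) = 0.999263
Series (M4 and M5): 0.954000 × 0.905000 = 0.863370
Parallel ([0.863370] and M6): 1 − (1 − 0.863370)(1 − 0.747000) = 0.965433
Series ([0.999263] and [0.965433]): 0.999263 × 0.965433 = 0.9647

0.9647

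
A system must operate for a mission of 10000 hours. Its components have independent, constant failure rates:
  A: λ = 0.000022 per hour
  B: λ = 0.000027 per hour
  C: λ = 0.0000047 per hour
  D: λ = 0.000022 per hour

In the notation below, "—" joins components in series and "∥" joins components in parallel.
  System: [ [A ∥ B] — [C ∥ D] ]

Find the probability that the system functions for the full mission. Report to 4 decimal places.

0.9446

R(A) = exp(−0.000022 × 10000) = 0.802519
R(B) = exp(−0.000027 × 10000) = 0.763379
R(C) = exp(−0.0000047 × 10000) = 0.954087
R(D) = exp(−0.000022 × 10000) = 0.802519
Parallel (A and B): 1 − (1 − 0.802519)(1 − 0.763379) = 0.953272
Parallel (C and D): 1 − (1 − 0.954087)(1 − 0.802519) = 0.990933
Series ([0.953272] and [0.990933]): 0.953272 × 0.990933 = 0.9446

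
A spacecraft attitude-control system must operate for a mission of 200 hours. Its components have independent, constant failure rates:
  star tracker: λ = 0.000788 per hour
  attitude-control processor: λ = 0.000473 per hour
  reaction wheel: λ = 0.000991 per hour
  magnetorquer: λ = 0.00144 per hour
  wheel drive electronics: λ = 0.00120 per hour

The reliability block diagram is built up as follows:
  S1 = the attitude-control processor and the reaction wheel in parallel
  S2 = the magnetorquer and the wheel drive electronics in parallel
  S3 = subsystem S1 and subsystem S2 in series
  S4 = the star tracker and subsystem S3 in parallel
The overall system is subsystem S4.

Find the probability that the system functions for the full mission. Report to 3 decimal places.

R(star tracker) = exp(−0.000788 × 200) = 0.85419
R(attitude-control processor) = exp(−0.000473 × 200) = 0.90974
R(reaction wheel) = exp(−0.000991 × 200) = 0.82021
R(magnetorquer) = exp(−0.00144 × 200) = 0.74976
R(wheel drive electronics) = exp(−0.00120 × 200) = 0.78663
Parallel (attitude-control processor and reaction wheel): 1 − (1 − 0.90974)(1 − 0.82021) = 0.98377
Parallel (magnetorquer and wheel drive electronics): 1 − (1 − 0.74976)(1 − 0.78663) = 0.94661
Series ([0.98377] and [0.94661]): 0.98377 × 0.94661 = 0.93125
Parallel (star tracker and [0.93125]): 1 − (1 − 0.85419)(1 − 0.93125) = 0.990

0.990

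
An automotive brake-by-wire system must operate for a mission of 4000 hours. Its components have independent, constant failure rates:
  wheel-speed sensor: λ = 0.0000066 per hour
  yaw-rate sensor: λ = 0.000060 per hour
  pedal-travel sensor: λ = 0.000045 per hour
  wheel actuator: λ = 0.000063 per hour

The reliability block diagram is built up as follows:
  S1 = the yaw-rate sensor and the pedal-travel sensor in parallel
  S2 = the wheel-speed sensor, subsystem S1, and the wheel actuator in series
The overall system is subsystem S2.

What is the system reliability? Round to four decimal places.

0.7304

R(wheel-speed sensor) = exp(−0.0000066 × 4000) = 0.973945
R(yaw-rate sensor) = exp(−0.000060 × 4000) = 0.786628
R(pedal-travel sensor) = exp(−0.000045 × 4000) = 0.835270
R(wheel actuator) = exp(−0.000063 × 4000) = 0.777245
Parallel (yaw-rate sensor and pedal-travel sensor): 1 − (1 − 0.786628)(1 − 0.835270) = 0.964851
Series (wheel-speed sensor, [0.964851], and wheel actuator): 0.973945 × 0.964851 × 0.777245 = 0.7304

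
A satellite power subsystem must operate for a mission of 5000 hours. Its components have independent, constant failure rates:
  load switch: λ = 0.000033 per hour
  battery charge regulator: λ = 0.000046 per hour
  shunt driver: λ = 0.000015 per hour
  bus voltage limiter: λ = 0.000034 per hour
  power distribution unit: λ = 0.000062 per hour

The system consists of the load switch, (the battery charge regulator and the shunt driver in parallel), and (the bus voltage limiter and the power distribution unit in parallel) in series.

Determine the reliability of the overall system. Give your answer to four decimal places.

R(load switch) = exp(−0.000033 × 5000) = 0.847894
R(battery charge regulator) = exp(−0.000046 × 5000) = 0.794534
R(shunt driver) = exp(−0.000015 × 5000) = 0.927743
R(bus voltage limiter) = exp(−0.000034 × 5000) = 0.843665
R(power distribution unit) = exp(−0.000062 × 5000) = 0.733447
Parallel (battery charge regulator and shunt driver): 1 − (1 − 0.794534)(1 − 0.927743) = 0.985154
Parallel (bus voltage limiter and power distribution unit): 1 − (1 − 0.843665)(1 − 0.733447) = 0.958328
Series (load switch, [0.985154], and [0.958328]): 0.847894 × 0.985154 × 0.958328 = 0.8005

0.8005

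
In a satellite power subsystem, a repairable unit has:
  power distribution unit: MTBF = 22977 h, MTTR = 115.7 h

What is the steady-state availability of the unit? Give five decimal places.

A(power distribution unit) = MTBF/(MTBF+MTTR) = 22977/(22977+115.7) = 0.99499

0.99499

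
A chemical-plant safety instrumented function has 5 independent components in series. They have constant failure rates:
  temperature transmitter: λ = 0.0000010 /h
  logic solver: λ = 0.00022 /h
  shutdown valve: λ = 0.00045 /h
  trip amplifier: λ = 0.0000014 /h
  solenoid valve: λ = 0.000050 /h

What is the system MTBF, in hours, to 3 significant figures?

Series of exponential components: λ_sys = Σ λ_i
λ_sys = 0.0000010 + 0.00022 + 0.00045 + 0.0000014 + 0.000050 = 7.2240e-04 /h
MTBF = 1 / λ_sys = 1380 h

1380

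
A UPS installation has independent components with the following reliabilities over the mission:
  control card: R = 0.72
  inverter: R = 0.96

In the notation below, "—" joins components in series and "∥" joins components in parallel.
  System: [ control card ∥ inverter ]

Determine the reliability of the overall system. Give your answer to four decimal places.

Parallel (control card and inverter): 1 − (1 − 0.720000)(1 − 0.960000) = 0.9888

0.9888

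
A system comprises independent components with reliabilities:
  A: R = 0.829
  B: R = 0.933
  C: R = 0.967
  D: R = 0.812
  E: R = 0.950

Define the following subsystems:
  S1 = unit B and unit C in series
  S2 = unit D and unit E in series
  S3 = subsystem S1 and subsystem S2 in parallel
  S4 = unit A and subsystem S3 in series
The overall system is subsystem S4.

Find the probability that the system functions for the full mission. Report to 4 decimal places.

0.8105

Series (B and C): 0.933000 × 0.967000 = 0.902211
Series (D and E): 0.812000 × 0.950000 = 0.771400
Parallel ([0.902211] and [0.771400]): 1 − (1 − 0.902211)(1 − 0.771400) = 0.977645
Series (A and [0.977645]): 0.829000 × 0.977645 = 0.8105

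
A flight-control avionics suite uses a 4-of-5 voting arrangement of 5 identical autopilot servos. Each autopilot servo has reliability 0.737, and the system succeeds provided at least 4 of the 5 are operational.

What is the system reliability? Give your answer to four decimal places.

R = Σ_{i=4}^{5} C(5,i) p^i (1−p)^{5−i} with p = 0.737
C(5,4)·0.737^4·0.263^1 = 0.387968
C(5,5)·0.737^5·0.263^0 = 0.217439
Sum = 0.6054

0.6054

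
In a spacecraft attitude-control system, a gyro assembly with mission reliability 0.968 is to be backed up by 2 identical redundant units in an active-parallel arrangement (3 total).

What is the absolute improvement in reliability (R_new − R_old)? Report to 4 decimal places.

R_before = 0.968
R_after = 1 − (1 − 0.968)^3 = 1.0000
ΔR = 1.0000 − 0.968 = 0.0320

0.0320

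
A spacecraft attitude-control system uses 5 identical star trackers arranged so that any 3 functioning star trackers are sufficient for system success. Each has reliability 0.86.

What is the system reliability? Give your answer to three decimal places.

0.978

R = Σ_{i=3}^{5} C(5,i) p^i (1−p)^{5−i} with p = 0.86
C(5,3)·0.86^3·0.14^2 = 0.12467
C(5,4)·0.86^4·0.14^1 = 0.38291
C(5,5)·0.86^5·0.14^0 = 0.47043
Sum = 0.978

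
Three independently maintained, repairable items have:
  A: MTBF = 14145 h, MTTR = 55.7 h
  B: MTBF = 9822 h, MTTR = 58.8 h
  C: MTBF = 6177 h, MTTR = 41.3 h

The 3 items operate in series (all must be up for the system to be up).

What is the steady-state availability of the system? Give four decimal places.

0.9836

A(A) = MTBF/(MTBF+MTTR) = 14145/(14145+55.7) = 0.996078
A(B) = MTBF/(MTBF+MTTR) = 9822/(9822+58.8) = 0.994049
A(C) = MTBF/(MTBF+MTTR) = 6177/(6177+41.3) = 0.993358
Series availability: 0.996078 × 0.994049 × 0.993358 = 0.9836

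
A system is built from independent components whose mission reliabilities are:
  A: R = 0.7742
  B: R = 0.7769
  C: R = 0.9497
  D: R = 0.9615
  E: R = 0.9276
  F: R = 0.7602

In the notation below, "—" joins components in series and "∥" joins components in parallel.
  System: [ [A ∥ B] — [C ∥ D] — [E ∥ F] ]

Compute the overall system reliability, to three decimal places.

Parallel (A and B): 1 − (1 − 0.77420)(1 − 0.77690) = 0.94962
Parallel (C and D): 1 − (1 − 0.94970)(1 − 0.96150) = 0.99806
Parallel (E and F): 1 − (1 − 0.92760)(1 − 0.76020) = 0.98264
Series ([0.94962], [0.99806], and [0.98264]): 0.94962 × 0.99806 × 0.98264 = 0.931

0.931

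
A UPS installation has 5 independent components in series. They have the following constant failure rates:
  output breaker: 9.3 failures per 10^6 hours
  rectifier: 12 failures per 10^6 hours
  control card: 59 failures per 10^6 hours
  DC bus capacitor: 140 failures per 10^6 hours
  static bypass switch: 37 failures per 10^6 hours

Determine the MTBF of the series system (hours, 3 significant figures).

3890

Series of exponential components: λ_sys = Σ λ_i
λ_sys = 0.0000093 + 0.000012 + 0.000059 + 0.00014 + 0.000037 = 2.5730e-04 /h
MTBF = 1 / λ_sys = 3890 h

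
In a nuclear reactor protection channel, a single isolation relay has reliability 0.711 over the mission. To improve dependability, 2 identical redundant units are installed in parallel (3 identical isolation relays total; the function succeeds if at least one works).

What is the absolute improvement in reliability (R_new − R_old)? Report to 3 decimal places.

0.265

R_before = 0.711
R_after = 1 − (1 − 0.711)^3 = 0.976
ΔR = 0.976 − 0.711 = 0.265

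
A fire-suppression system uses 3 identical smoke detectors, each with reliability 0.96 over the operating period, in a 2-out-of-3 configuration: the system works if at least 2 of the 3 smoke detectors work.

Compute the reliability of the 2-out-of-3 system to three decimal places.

0.995

R = Σ_{i=2}^{3} C(3,i) p^i (1−p)^{3−i} with p = 0.96
C(3,2)·0.96^2·0.04^1 = 0.11059
C(3,3)·0.96^3·0.04^0 = 0.88474
Sum = 0.995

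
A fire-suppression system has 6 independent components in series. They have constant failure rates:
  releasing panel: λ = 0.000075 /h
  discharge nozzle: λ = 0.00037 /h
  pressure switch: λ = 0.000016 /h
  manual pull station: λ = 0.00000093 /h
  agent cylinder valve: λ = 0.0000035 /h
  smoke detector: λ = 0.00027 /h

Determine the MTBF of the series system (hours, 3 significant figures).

1360

Series of exponential components: λ_sys = Σ λ_i
λ_sys = 0.000075 + 0.00037 + 0.000016 + 0.00000093 + 0.0000035 + 0.00027 = 7.3543e-04 /h
MTBF = 1 / λ_sys = 1360 h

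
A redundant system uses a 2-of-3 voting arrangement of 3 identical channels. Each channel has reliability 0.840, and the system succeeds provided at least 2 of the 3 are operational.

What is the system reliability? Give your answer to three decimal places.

R = Σ_{i=2}^{3} C(3,i) p^i (1−p)^{3−i} with p = 0.840
C(3,2)·0.840^2·0.160^1 = 0.33869
C(3,3)·0.840^3·0.160^0 = 0.59270
Sum = 0.931

0.931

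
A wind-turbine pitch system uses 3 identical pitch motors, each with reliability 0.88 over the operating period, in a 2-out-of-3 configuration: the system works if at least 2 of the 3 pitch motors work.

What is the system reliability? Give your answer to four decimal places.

0.9603

R = Σ_{i=2}^{3} C(3,i) p^i (1−p)^{3−i} with p = 0.88
C(3,2)·0.88^2·0.12^1 = 0.278784
C(3,3)·0.88^3·0.12^0 = 0.681472
Sum = 0.9603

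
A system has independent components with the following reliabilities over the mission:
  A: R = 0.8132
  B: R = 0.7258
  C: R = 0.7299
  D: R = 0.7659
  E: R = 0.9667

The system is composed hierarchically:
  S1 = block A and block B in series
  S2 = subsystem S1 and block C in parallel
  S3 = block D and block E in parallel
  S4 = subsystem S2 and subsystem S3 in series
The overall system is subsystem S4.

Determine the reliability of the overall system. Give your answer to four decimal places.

0.8824

Series (A and B): 0.813200 × 0.725800 = 0.590221
Parallel ([0.590221] and C): 1 − (1 − 0.590221)(1 − 0.729900) = 0.889319
Parallel (D and E): 1 − (1 − 0.765900)(1 − 0.966700) = 0.992204
Series ([0.889319] and [0.992204]): 0.889319 × 0.992204 = 0.8824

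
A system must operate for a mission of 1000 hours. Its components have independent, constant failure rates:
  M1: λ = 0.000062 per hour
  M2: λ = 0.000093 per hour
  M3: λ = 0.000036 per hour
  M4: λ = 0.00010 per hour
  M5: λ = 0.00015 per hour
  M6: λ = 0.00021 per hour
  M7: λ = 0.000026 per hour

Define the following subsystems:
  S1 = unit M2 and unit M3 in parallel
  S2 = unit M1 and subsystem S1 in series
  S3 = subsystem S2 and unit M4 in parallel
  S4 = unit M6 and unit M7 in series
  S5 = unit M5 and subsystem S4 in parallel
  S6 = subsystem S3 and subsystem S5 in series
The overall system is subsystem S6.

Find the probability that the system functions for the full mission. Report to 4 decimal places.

0.9649

R(M1) = exp(−0.000062 × 1000) = 0.939883
R(M2) = exp(−0.000093 × 1000) = 0.911194
R(M3) = exp(−0.000036 × 1000) = 0.964640
R(M4) = exp(−0.00010 × 1000) = 0.904837
R(M5) = exp(−0.00015 × 1000) = 0.860708
R(M6) = exp(−0.00021 × 1000) = 0.810584
R(M7) = exp(−0.000026 × 1000) = 0.974335
Parallel (M2 and M3): 1 − (1 − 0.911194)(1 − 0.964640) = 0.996860
Series (M1 and [0.996860]): 0.939883 × 0.996860 = 0.936932
Parallel ([0.936932] and M4): 1 − (1 − 0.936932)(1 − 0.904837) = 0.993998
Series (M6 and M7): 0.810584 × 0.974335 = 0.789780
Parallel (M5 and [0.789780]): 1 − (1 − 0.860708)(1 − 0.789780) = 0.970718
Series ([0.993998] and [0.970718]): 0.993998 × 0.970718 = 0.9649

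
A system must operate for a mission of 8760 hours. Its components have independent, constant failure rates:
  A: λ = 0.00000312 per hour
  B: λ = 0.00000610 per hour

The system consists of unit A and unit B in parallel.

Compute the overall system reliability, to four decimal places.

R(A) = exp(−0.00000312 × 8760) = 0.973039
R(B) = exp(−0.00000610 × 8760) = 0.947967
Parallel (A and B): 1 − (1 − 0.973039)(1 − 0.947967) = 0.9986

0.9986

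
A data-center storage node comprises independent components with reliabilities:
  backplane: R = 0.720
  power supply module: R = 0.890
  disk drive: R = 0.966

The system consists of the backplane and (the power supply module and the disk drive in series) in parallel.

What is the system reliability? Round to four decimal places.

0.9607

Series (power supply module and disk drive): 0.890000 × 0.966000 = 0.859740
Parallel (backplane and [0.859740]): 1 − (1 − 0.720000)(1 − 0.859740) = 0.9607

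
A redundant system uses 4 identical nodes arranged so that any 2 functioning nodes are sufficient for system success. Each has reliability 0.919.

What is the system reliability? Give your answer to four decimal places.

R = Σ_{i=2}^{4} C(4,i) p^i (1−p)^{4−i} with p = 0.919
C(4,2)·0.919^2·0.081^2 = 0.033247
C(4,3)·0.919^3·0.081^1 = 0.251473
C(4,4)·0.919^4·0.081^0 = 0.713283
Sum = 0.9980

0.9980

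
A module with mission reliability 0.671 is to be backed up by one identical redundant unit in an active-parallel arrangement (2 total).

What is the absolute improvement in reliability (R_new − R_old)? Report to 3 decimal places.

0.221

R_before = 0.671
R_after = 1 − (1 − 0.671)^2 = 0.892
ΔR = 0.892 − 0.671 = 0.221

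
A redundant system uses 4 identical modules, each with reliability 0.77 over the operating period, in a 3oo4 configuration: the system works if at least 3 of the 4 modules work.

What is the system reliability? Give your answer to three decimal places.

R = Σ_{i=3}^{4} C(4,i) p^i (1−p)^{4−i} with p = 0.77
C(4,3)·0.77^3·0.23^1 = 0.42001
C(4,4)·0.77^4·0.23^0 = 0.35153
Sum = 0.772

0.772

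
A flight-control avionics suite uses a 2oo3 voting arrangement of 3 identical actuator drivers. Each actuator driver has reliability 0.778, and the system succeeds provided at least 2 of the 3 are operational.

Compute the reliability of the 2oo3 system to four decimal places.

R = Σ_{i=2}^{3} C(3,i) p^i (1−p)^{3−i} with p = 0.778
C(3,2)·0.778^2·0.222^1 = 0.403119
C(3,3)·0.778^3·0.222^0 = 0.470911
Sum = 0.8740

0.8740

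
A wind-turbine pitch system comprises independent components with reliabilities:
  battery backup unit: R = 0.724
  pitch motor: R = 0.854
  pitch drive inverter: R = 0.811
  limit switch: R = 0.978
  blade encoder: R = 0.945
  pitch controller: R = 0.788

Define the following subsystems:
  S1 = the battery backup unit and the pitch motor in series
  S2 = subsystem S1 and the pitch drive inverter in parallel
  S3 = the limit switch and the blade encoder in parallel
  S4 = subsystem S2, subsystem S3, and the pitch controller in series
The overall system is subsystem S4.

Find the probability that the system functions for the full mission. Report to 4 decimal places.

0.7303

Series (battery backup unit and pitch motor): 0.724000 × 0.854000 = 0.618296
Parallel ([0.618296] and pitch drive inverter): 1 − (1 − 0.618296)(1 − 0.811000) = 0.927858
Parallel (limit switch and blade encoder): 1 − (1 − 0.978000)(1 − 0.945000) = 0.998790
Series ([0.927858], [0.998790], and pitch controller): 0.927858 × 0.998790 × 0.788000 = 0.7303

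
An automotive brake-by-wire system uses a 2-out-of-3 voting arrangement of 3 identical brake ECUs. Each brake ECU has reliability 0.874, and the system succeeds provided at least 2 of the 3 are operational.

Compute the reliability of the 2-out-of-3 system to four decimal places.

0.9564

R = Σ_{i=2}^{3} C(3,i) p^i (1−p)^{3−i} with p = 0.874
C(3,2)·0.874^2·0.126^1 = 0.288745
C(3,3)·0.874^3·0.126^0 = 0.667628
Sum = 0.9564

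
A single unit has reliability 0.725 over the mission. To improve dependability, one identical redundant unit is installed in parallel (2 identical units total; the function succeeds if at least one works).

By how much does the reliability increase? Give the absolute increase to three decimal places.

R_before = 0.725
R_after = 1 − (1 − 0.725)^2 = 0.924
ΔR = 0.924 − 0.725 = 0.199

0.199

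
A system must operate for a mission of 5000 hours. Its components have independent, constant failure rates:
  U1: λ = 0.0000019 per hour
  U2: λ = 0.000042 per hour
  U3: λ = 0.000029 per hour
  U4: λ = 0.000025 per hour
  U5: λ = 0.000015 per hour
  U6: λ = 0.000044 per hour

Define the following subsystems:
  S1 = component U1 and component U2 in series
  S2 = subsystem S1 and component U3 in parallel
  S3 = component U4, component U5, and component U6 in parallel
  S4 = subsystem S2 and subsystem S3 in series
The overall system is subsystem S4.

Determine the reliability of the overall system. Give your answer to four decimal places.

0.9718

R(U1) = exp(−0.0000019 × 5000) = 0.990545
R(U2) = exp(−0.000042 × 5000) = 0.810584
R(U3) = exp(−0.000029 × 5000) = 0.865022
R(U4) = exp(−0.000025 × 5000) = 0.882497
R(U5) = exp(−0.000015 × 5000) = 0.927743
R(U6) = exp(−0.000044 × 5000) = 0.802519
Series (U1 and U2): 0.990545 × 0.810584 = 0.802920
Parallel ([0.802920] and U3): 1 − (1 − 0.802920)(1 − 0.865022) = 0.973399
Parallel (U4, U5, and U6): 1 − (1 − 0.882497)(1 − 0.927743)(1 − 0.802519) = 0.998323
Series ([0.973399] and [0.998323]): 0.973399 × 0.998323 = 0.9718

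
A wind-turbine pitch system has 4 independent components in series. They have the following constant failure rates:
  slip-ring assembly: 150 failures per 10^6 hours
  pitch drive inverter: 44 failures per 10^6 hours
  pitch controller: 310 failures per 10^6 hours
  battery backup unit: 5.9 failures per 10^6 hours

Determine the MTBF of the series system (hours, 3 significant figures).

1960

Series of exponential components: λ_sys = Σ λ_i
λ_sys = 0.00015 + 0.000044 + 0.00031 + 0.0000059 = 5.0990e-04 /h
MTBF = 1 / λ_sys = 1960 h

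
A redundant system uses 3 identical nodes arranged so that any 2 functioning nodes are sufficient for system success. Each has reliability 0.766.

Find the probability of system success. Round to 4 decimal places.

0.8614

R = Σ_{i=2}^{3} C(3,i) p^i (1−p)^{3−i} with p = 0.766
C(3,2)·0.766^2·0.234^1 = 0.411903
C(3,3)·0.766^3·0.234^0 = 0.449455
Sum = 0.8614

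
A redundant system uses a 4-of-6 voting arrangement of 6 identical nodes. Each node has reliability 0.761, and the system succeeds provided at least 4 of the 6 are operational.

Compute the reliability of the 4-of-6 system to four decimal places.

R = Σ_{i=4}^{6} C(6,i) p^i (1−p)^{6−i} with p = 0.761
C(6,4)·0.761^4·0.239^2 = 0.287360
C(6,5)·0.761^5·0.239^1 = 0.365993
C(6,6)·0.761^6·0.239^0 = 0.194226
Sum = 0.8476

0.8476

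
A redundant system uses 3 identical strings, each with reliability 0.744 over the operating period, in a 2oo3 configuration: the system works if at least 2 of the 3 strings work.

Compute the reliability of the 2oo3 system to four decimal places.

R = Σ_{i=2}^{3} C(3,i) p^i (1−p)^{3−i} with p = 0.744
C(3,2)·0.744^2·0.256^1 = 0.425116
C(3,3)·0.744^3·0.256^0 = 0.411831
Sum = 0.8369

0.8369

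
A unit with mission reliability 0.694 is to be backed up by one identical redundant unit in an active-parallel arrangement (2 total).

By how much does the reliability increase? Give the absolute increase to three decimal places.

0.212

R_before = 0.694
R_after = 1 − (1 − 0.694)^2 = 0.906
ΔR = 0.906 − 0.694 = 0.212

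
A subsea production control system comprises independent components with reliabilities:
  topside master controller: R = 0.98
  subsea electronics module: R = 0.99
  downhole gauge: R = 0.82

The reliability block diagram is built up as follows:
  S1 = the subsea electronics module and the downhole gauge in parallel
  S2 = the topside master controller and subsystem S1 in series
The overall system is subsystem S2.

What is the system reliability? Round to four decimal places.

Parallel (subsea electronics module and downhole gauge): 1 − (1 − 0.990000)(1 − 0.820000) = 0.998200
Series (topside master controller and [0.998200]): 0.980000 × 0.998200 = 0.9782

0.9782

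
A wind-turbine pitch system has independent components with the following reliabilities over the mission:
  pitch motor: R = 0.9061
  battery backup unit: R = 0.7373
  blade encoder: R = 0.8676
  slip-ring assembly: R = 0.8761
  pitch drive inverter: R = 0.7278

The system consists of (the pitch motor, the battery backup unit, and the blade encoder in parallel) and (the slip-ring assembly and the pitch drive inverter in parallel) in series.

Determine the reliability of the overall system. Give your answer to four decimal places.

0.9631

Parallel (pitch motor, battery backup unit, and blade encoder): 1 − (1 − 0.906100)(1 − 0.737300)(1 − 0.867600) = 0.996734
Parallel (slip-ring assembly and pitch drive inverter): 1 − (1 − 0.876100)(1 − 0.727800) = 0.966274
Series ([0.996734] and [0.966274]): 0.996734 × 0.966274 = 0.9631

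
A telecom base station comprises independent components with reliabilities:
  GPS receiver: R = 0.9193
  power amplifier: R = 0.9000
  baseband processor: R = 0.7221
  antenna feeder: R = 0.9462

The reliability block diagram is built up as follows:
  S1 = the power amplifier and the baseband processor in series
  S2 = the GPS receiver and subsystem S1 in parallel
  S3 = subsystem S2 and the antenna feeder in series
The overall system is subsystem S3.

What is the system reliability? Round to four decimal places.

Series (power amplifier and baseband processor): 0.900000 × 0.722100 = 0.649890
Parallel (GPS receiver and [0.649890]): 1 − (1 − 0.919300)(1 − 0.649890) = 0.971746
Series ([0.971746] and antenna feeder): 0.971746 × 0.946200 = 0.9195

0.9195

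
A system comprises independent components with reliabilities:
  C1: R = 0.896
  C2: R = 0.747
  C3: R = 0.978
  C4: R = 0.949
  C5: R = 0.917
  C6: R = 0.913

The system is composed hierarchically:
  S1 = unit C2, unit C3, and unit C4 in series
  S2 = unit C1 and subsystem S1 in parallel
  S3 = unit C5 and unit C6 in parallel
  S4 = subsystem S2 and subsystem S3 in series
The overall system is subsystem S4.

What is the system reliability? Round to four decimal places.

0.9611

Series (C2, C3, and C4): 0.747000 × 0.978000 × 0.949000 = 0.693307
Parallel (C1 and [0.693307]): 1 − (1 − 0.896000)(1 − 0.693307) = 0.968104
Parallel (C5 and C6): 1 − (1 − 0.917000)(1 − 0.913000) = 0.992779
Series ([0.968104] and [0.992779]): 0.968104 × 0.992779 = 0.9611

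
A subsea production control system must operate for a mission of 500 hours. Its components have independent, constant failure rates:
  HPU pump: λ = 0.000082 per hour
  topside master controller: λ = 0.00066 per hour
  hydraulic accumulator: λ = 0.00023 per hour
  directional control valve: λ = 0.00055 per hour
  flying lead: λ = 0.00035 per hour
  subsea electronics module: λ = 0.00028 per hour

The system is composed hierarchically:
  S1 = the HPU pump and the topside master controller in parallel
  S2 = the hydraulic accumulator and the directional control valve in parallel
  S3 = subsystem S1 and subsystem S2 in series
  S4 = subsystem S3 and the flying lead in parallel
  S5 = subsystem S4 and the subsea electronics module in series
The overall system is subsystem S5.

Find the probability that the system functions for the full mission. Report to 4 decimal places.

0.8642

R(HPU pump) = exp(−0.000082 × 500) = 0.959829
R(topside master controller) = exp(−0.00066 × 500) = 0.718924
R(hydraulic accumulator) = exp(−0.00023 × 500) = 0.891366
R(directional control valve) = exp(−0.00055 × 500) = 0.759572
R(flying lead) = exp(−0.00035 × 500) = 0.839457
R(subsea electronics module) = exp(−0.00028 × 500) = 0.869358
Parallel (HPU pump and topside master controller): 1 − (1 − 0.959829)(1 − 0.718924) = 0.988709
Parallel (hydraulic accumulator and directional control valve): 1 − (1 − 0.891366)(1 − 0.759572) = 0.973881
Series ([0.988709] and [0.973881]): 0.988709 × 0.973881 = 0.962885
Parallel ([0.962885] and flying lead): 1 − (1 − 0.962885)(1 − 0.839457) = 0.994041
Series ([0.994041] and subsea electronics module): 0.994041 × 0.869358 = 0.8642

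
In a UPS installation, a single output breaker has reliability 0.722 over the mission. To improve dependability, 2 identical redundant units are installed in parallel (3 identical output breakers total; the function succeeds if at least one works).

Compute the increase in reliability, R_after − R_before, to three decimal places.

0.257

R_before = 0.722
R_after = 1 − (1 − 0.722)^3 = 0.979
ΔR = 0.979 − 0.722 = 0.257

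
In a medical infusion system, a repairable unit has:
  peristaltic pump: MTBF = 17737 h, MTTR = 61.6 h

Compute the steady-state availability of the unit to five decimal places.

0.99654

A(peristaltic pump) = MTBF/(MTBF+MTTR) = 17737/(17737+61.6) = 0.99654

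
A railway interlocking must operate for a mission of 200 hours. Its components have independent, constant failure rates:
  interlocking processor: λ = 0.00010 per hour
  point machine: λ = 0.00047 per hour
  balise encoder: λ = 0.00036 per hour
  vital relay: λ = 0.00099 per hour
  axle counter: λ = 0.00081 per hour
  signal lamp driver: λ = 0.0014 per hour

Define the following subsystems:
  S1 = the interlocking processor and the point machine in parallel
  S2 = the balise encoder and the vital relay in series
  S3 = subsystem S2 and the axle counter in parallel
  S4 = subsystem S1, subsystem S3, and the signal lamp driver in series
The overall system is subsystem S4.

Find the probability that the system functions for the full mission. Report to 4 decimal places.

R(interlocking processor) = exp(−0.00010 × 200) = 0.980199
R(point machine) = exp(−0.00047 × 200) = 0.910283
R(balise encoder) = exp(−0.00036 × 200) = 0.930531
R(vital relay) = exp(−0.00099 × 200) = 0.820370
R(axle counter) = exp(−0.00081 × 200) = 0.850441
R(signal lamp driver) = exp(−0.0014 × 200) = 0.755784
Parallel (interlocking processor and point machine): 1 − (1 − 0.980199)(1 − 0.910283) = 0.998224
Series (balise encoder and vital relay): 0.930531 × 0.820370 = 0.763380
Parallel ([0.763380] and axle counter): 1 − (1 − 0.763380)(1 − 0.850441) = 0.964611
Series ([0.998224], [0.964611], and signal lamp driver): 0.998224 × 0.964611 × 0.755784 = 0.7277

0.7277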